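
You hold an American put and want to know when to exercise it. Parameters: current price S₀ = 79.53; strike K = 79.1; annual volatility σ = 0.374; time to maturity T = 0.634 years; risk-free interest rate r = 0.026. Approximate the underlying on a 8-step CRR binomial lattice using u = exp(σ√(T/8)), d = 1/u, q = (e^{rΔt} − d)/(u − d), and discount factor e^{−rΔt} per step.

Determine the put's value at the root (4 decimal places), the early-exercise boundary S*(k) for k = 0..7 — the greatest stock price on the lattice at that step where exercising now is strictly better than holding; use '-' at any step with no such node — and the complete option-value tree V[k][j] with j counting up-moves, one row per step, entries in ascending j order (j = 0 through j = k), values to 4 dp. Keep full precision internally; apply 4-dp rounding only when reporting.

price = 8.3856
boundary = - - - - 52.1952 57.9903 64.4289 57.9903
tree:
8.3856
11.8392 4.7318
16.1858 7.2460 2.0660
21.3165 10.7735 3.5084 0.5339
26.9048 15.4373 5.8369 1.0357 0.0000
32.1209 21.1097 9.4431 2.0093 0.0000 0.0000
36.8156 26.9048 14.6711 3.8981 0.0000 0.0000 0.0000
41.0412 32.1209 21.1097 7.5623 0.0000 0.0000 0.0000 0.0000
44.8446 36.8156 26.9048 14.6711 0.0000 0.0000 0.0000 0.0000 0.0000

params: Δt=0.07925 u=1.11103 d=0.90007 q=0.48348 e^(-rΔt)=0.99794
t_8 payoffs: 44.8446 36.8156 26.9048 14.6711 0.0000 0.0000 0.0000 0.0000 0.0000
t_7: node(7,0) S=38.0588 payoff=41.0412 vs cont=40.8784 → 41.0412 [stop]  node(7,1) S=46.9791 payoff=32.1209 vs cont=31.9580 → 32.1209 [stop]  node(7,2) S=57.9903 payoff=21.1097 vs cont=20.9469 → 21.1097 [stop]  node(7,3) S=71.5823 payoff=7.5177 vs cont=7.5623 → 7.5623 [wait]  node(7,4) S=88.3601 payoff=0.0000 vs cont=0.0000 → 0.0000 [wait]  node(7,5) S=109.0703 payoff=0.0000 vs cont=0.0000 → 0.0000 [wait]  node(7,6) S=134.6347 payoff=0.0000 vs cont=0.0000 → 0.0000 [wait]  node(7,7) S=166.1909 payoff=0.0000 vs cont=0.0000 → 0.0000 [wait]  ⇒ S*(7)=57.9903
t_6: node(6,0) S=42.2844 payoff=36.8156 vs cont=36.6528 → 36.8156 [stop]  node(6,1) S=52.1952 payoff=26.9048 vs cont=26.7420 → 26.9048 [stop]  node(6,2) S=64.4289 payoff=14.6711 vs cont=14.5298 → 14.6711 [stop]  node(6,3) S=79.5300 payoff=0.0000 vs cont=3.8981 → 3.8981 [wait]  node(6,4) S=98.1706 payoff=0.0000 vs cont=0.0000 → 0.0000 [wait]  node(6,5) S=121.1802 payoff=0.0000 vs cont=0.0000 → 0.0000 [wait]  node(6,6) S=149.5830 payoff=0.0000 vs cont=0.0000 → 0.0000 [wait]  ⇒ S*(6)=64.4289
t_5: node(5,0) S=46.9791 payoff=32.1209 vs cont=31.9580 → 32.1209 [stop]  node(5,1) S=57.9903 payoff=21.1097 vs cont=20.9469 → 21.1097 [stop]  node(5,2) S=71.5823 payoff=7.5177 vs cont=9.4431 → 9.4431 [wait]  node(5,3) S=88.3601 payoff=0.0000 vs cont=2.0093 → 2.0093 [wait]  node(5,4) S=109.0703 payoff=0.0000 vs cont=0.0000 → 0.0000 [wait]  node(5,5) S=134.6347 payoff=0.0000 vs cont=0.0000 → 0.0000 [wait]  ⇒ S*(5)=57.9903
t_4: node(4,0) S=52.1952 payoff=26.9048 vs cont=26.7420 → 26.9048 [stop]  node(4,1) S=64.4289 payoff=14.6711 vs cont=15.4373 → 15.4373 [wait]  node(4,2) S=79.5300 payoff=0.0000 vs cont=5.8369 → 5.8369 [wait]  node(4,3) S=98.1706 payoff=0.0000 vs cont=1.0357 → 1.0357 [wait]  node(4,4) S=121.1802 payoff=0.0000 vs cont=0.0000 → 0.0000 [wait]  ⇒ S*(4)=52.1952
t_3: node(3,0) S=57.9903 payoff=21.1097 vs cont=21.3165 → 21.3165 [wait]  node(3,1) S=71.5823 payoff=7.5177 vs cont=10.7735 → 10.7735 [wait]  node(3,2) S=88.3601 payoff=0.0000 vs cont=3.5084 → 3.5084 [wait]  node(3,3) S=109.0703 payoff=0.0000 vs cont=0.5339 → 0.5339 [wait]  ⇒ S*(3)=-
t_2: node(2,0) S=64.4289 payoff=14.6711 vs cont=16.1858 → 16.1858 [wait]  node(2,1) S=79.5300 payoff=0.0000 vs cont=7.2460 → 7.2460 [wait]  node(2,2) S=98.1706 payoff=0.0000 vs cont=2.0660 → 2.0660 [wait]  ⇒ S*(2)=-
t_1: node(1,0) S=71.5823 payoff=7.5177 vs cont=11.8392 → 11.8392 [wait]  node(1,1) S=88.3601 payoff=0.0000 vs cont=4.7318 → 4.7318 [wait]  ⇒ S*(1)=-
t_0: node(0,0) S=79.5300 payoff=0.0000 vs cont=8.3856 → 8.3856 [wait]  ⇒ S*(0)=-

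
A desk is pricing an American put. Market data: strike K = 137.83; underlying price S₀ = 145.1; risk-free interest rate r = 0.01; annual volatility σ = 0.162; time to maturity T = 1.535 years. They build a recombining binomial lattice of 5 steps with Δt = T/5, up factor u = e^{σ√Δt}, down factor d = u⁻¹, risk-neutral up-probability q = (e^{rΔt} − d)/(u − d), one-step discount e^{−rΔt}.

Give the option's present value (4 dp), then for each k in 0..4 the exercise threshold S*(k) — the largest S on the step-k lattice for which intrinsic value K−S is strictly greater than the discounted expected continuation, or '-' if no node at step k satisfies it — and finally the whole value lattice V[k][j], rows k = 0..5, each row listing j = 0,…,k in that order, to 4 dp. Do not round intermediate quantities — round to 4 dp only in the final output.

Δt=0.30700  u=1.09391  d=0.91415  q=0.49468  discount=0.99693
step 5 (expiry): payoffs max(K−S,0) = 45.1992 26.9839 5.1868 0.0000 0.0000 0.0000
step 4: (k=4,j=0): S=101.3300, (K−S)⁺=36.5000, hold=36.0776 ⇒ V=36.5000 exercise | (k=4,j=1): S=121.2558, (K−S)⁺=16.5742, hold=16.1517 ⇒ V=16.5742 exercise | (k=4,j=2): S=145.1000, (K−S)⁺=0.0000, hold=2.6130 ⇒ V=2.6130 continue | (k=4,j=3): S=173.6330, (K−S)⁺=0.0000, hold=0.0000 ⇒ V=0.0000 continue | (k=4,j=4): S=207.7768, (K−S)⁺=0.0000, hold=0.0000 ⇒ V=0.0000 continue  boundary S*=121.2558
step 3: (k=3,j=0): S=110.8461, (K−S)⁺=26.9839, hold=26.5615 ⇒ V=26.9839 exercise | (k=3,j=1): S=132.6432, (K−S)⁺=5.1868, hold=9.6382 ⇒ V=9.6382 continue | (k=3,j=2): S=158.7266, (K−S)⁺=0.0000, hold=1.3163 ⇒ V=1.3163 continue | (k=3,j=3): S=189.9392, (K−S)⁺=0.0000, hold=0.0000 ⇒ V=0.0000 continue  boundary S*=110.8461
step 2: (k=2,j=0): S=121.2558, (K−S)⁺=16.5742, hold=18.3470 ⇒ V=18.3470 continue | (k=2,j=1): S=145.1000, (K−S)⁺=0.0000, hold=5.5046 ⇒ V=5.5046 continue | (k=2,j=2): S=173.6330, (K−S)⁺=0.0000, hold=0.6631 ⇒ V=0.6631 continue  boundary S*=-
step 1: (k=1,j=0): S=132.6432, (K−S)⁺=5.1868, hold=11.9574 ⇒ V=11.9574 continue | (k=1,j=1): S=158.7266, (K−S)⁺=0.0000, hold=3.1001 ⇒ V=3.1001 continue  boundary S*=-
step 0: (k=0,j=0): S=145.1000, (K−S)⁺=0.0000, hold=7.5526 ⇒ V=7.5526 continue  boundary S*=-

price = 7.5526
boundary = - - - 110.8461 121.2558
tree:
7.5526
11.9574 3.1001
18.3470 5.5046 0.6631
26.9839 9.6382 1.3163 0.0000
36.5000 16.5742 2.6130 0.0000 0.0000
45.1992 26.9839 5.1868 0.0000 0.0000 0.0000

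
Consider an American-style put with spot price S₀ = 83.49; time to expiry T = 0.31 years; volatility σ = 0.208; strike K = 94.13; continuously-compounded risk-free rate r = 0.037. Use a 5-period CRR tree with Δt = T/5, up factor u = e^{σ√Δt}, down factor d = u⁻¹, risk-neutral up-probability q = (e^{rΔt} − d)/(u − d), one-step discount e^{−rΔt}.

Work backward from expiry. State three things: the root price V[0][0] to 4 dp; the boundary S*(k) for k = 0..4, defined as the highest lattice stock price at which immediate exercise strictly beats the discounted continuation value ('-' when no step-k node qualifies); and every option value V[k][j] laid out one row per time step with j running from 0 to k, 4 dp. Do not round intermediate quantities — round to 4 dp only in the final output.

Δt=0.06200, u=1.05316, d=0.94953, q=0.50922, disc=e^(-rΔt)=0.99771
k=5 terminal: V=max(K-S,0) → 29.6878 22.6547 14.8540 6.2020 0.0000 0.0000
k=4: j=0 S=67.8677 intr=26.2623 cont=26.0466 V=26.2623[EX]; j=1 S=75.2747 intr=18.8553 cont=18.6396 V=18.8553[EX]; j=2 S=83.4900 intr=10.6400 cont=10.4243 V=10.6400[EX]; j=3 S=92.6019 intr=1.5281 cont=3.0369 V=3.0369[hold]; j=4 S=102.7083 intr=0.0000 cont=0.0000 V=0.0000[hold]  S*(4)=83.4900
k=3: j=0 S=71.4753 intr=22.6547 cont=22.4390 V=22.6547[EX]; j=1 S=79.2760 intr=14.8540 cont=14.6383 V=14.8540[EX]; j=2 S=87.9280 intr=6.2020 cont=6.7528 V=6.7528[hold]; j=3 S=97.5243 intr=0.0000 cont=1.4870 V=1.4870[hold]  S*(3)=79.2760
k=2: j=0 S=75.2747 intr=18.8553 cont=18.6396 V=18.8553[EX]; j=1 S=83.4900 intr=10.6400 cont=10.7042 V=10.7042[hold]; j=2 S=92.6019 intr=1.5281 cont=4.0621 V=4.0621[hold]  S*(2)=75.2747
k=1: j=0 S=79.2760 intr=14.8540 cont=14.6709 V=14.8540[EX]; j=1 S=87.9280 intr=6.2020 cont=7.3051 V=7.3051[hold]  S*(1)=79.2760
k=0: j=0 S=83.4900 intr=10.6400 cont=10.9848 V=10.9848[hold]  S*(0)=-

price = 10.9848
boundary = - 79.2760 75.2747 79.2760 83.4900
tree:
10.9848
14.8540 7.3051
18.8553 10.7042 4.0621
22.6547 14.8540 6.7528 1.4870
26.2623 18.8553 10.6400 3.0369 0.0000
29.6878 22.6547 14.8540 6.2020 0.0000 0.0000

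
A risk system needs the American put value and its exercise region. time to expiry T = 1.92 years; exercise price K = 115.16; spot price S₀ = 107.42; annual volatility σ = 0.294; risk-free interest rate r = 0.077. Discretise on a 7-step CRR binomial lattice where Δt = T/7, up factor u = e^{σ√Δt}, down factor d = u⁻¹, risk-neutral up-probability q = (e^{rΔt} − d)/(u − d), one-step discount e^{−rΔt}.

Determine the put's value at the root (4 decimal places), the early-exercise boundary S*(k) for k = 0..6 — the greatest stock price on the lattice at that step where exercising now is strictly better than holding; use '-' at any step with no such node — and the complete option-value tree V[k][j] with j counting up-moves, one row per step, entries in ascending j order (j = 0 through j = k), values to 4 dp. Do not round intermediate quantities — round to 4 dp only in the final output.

price = 15.6208
boundary = - - 78.9486 67.6822 78.9486 92.0905 78.9486
tree:
15.6208
24.1873 8.6713
36.2114 14.5239 3.8431
47.4778 23.4649 7.1990 1.0291
57.1365 36.2114 13.1334 2.2392 0.0000
65.4168 47.4778 23.0695 4.8724 0.0000 0.0000
72.5155 57.1365 36.2114 10.6020 0.0000 0.0000 0.0000
78.6011 65.4168 47.4778 23.0695 0.0000 0.0000 0.0000 0.0000

Δt=0.27429  u=1.16646  d=0.85729  q=0.53062  discount=0.97910
step 7 (expiry): payoffs max(K−S,0) = 78.6011 65.4168 47.4778 23.0695 0.0000 0.0000 0.0000 0.0000
step 6: (k=6,j=0): S=42.6445, (K−S)⁺=72.5155, hold=70.1088 ⇒ V=72.5155 exercise | (k=6,j=1): S=58.0235, (K−S)⁺=57.1365, hold=54.7298 ⇒ V=57.1365 exercise | (k=6,j=2): S=78.9486, (K−S)⁺=36.2114, hold=33.8047 ⇒ V=36.2114 exercise | (k=6,j=3): S=107.4200, (K−S)⁺=7.7400, hold=10.6020 ⇒ V=10.6020 continue | (k=6,j=4): S=146.1591, (K−S)⁺=0.0000, hold=0.0000 ⇒ V=0.0000 continue | (k=6,j=5): S=198.8687, (K−S)⁺=0.0000, hold=0.0000 ⇒ V=0.0000 continue | (k=6,j=6): S=270.5870, (K−S)⁺=0.0000, hold=0.0000 ⇒ V=0.0000 continue  boundary S*=78.9486
step 5: (k=5,j=0): S=49.7432, (K−S)⁺=65.4168, hold=63.0101 ⇒ V=65.4168 exercise | (k=5,j=1): S=67.6822, (K−S)⁺=47.4778, hold=45.0712 ⇒ V=47.4778 exercise | (k=5,j=2): S=92.0905, (K−S)⁺=23.0695, hold=22.1497 ⇒ V=23.0695 exercise | (k=5,j=3): S=125.3013, (K−S)⁺=0.0000, hold=4.8724 ⇒ V=4.8724 continue | (k=5,j=4): S=170.4889, (K−S)⁺=0.0000, hold=0.0000 ⇒ V=0.0000 continue | (k=5,j=5): S=231.9726, (K−S)⁺=0.0000, hold=0.0000 ⇒ V=0.0000 continue  boundary S*=92.0905
step 4: (k=4,j=0): S=58.0235, (K−S)⁺=57.1365, hold=54.7298 ⇒ V=57.1365 exercise | (k=4,j=1): S=78.9486, (K−S)⁺=36.2114, hold=33.8047 ⇒ V=36.2114 exercise | (k=4,j=2): S=107.4200, (K−S)⁺=7.7400, hold=13.1334 ⇒ V=13.1334 continue | (k=4,j=3): S=146.1591, (K−S)⁺=0.0000, hold=2.2392 ⇒ V=2.2392 continue | (k=4,j=4): S=198.8687, (K−S)⁺=0.0000, hold=0.0000 ⇒ V=0.0000 continue  boundary S*=78.9486
step 3: (k=3,j=0): S=67.6822, (K−S)⁺=47.4778, hold=45.0712 ⇒ V=47.4778 exercise | (k=3,j=1): S=92.0905, (K−S)⁺=23.0695, hold=23.4649 ⇒ V=23.4649 continue | (k=3,j=2): S=125.3013, (K−S)⁺=0.0000, hold=7.1990 ⇒ V=7.1990 continue | (k=3,j=3): S=170.4889, (K−S)⁺=0.0000, hold=1.0291 ⇒ V=1.0291 continue  boundary S*=67.6822
step 2: (k=2,j=0): S=78.9486, (K−S)⁺=36.2114, hold=34.0101 ⇒ V=36.2114 exercise | (k=2,j=1): S=107.4200, (K−S)⁺=7.7400, hold=14.5239 ⇒ V=14.5239 continue | (k=2,j=2): S=146.1591, (K−S)⁺=0.0000, hold=3.8431 ⇒ V=3.8431 continue  boundary S*=78.9486
step 1: (k=1,j=0): S=92.0905, (K−S)⁺=23.0695, hold=24.1873 ⇒ V=24.1873 continue | (k=1,j=1): S=125.3013, (K−S)⁺=0.0000, hold=8.6713 ⇒ V=8.6713 continue  boundary S*=-
step 0: (k=0,j=0): S=107.4200, (K−S)⁺=7.7400, hold=15.6208 ⇒ V=15.6208 continue  boundary S*=-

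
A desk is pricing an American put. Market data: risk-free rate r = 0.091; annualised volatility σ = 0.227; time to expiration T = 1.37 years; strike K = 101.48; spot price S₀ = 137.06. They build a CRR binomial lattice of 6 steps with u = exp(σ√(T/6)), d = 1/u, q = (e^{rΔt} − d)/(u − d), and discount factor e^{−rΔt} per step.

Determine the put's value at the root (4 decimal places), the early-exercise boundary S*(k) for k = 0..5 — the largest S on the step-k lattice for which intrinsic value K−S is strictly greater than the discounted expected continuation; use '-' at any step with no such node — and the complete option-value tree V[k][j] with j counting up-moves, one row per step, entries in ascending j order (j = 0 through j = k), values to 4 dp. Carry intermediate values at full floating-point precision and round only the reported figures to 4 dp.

params: Δt=0.22833 u=1.11457 d=0.89721 q=0.56950 e^(-rΔt)=0.97944
t_6 payoffs: 29.9871 12.6666 0.0000 0.0000 0.0000 0.0000 0.0000
t_5: node(5,0) S=79.6839 payoff=21.7961 vs cont=19.7093 → 21.7961 [stop]  node(5,1) S=98.9889 payoff=2.4911 vs cont=5.3408 → 5.3408 [wait]  node(5,2) S=122.9710 payoff=0.0000 vs cont=0.0000 → 0.0000 [wait]  node(5,3) S=152.7632 payoff=0.0000 vs cont=0.0000 → 0.0000 [wait]  node(5,4) S=189.7732 payoff=0.0000 vs cont=0.0000 → 0.0000 [wait]  node(5,5) S=235.7495 payoff=0.0000 vs cont=0.0000 → 0.0000 [wait]  ⇒ S*(5)=79.6839
t_4: node(4,0) S=88.8134 payoff=12.6666 vs cont=12.1693 → 12.6666 [stop]  node(4,1) S=110.3303 payoff=0.0000 vs cont=2.2519 → 2.2519 [wait]  node(4,2) S=137.0600 payoff=0.0000 vs cont=0.0000 → 0.0000 [wait]  node(4,3) S=170.2655 payoff=0.0000 vs cont=0.0000 → 0.0000 [wait]  node(4,4) S=211.5158 payoff=0.0000 vs cont=0.0000 → 0.0000 [wait]  ⇒ S*(4)=88.8134
t_3: node(3,0) S=98.9889 payoff=2.4911 vs cont=6.5969 → 6.5969 [wait]  node(3,1) S=122.9710 payoff=0.0000 vs cont=0.9495 → 0.9495 [wait]  node(3,2) S=152.7632 payoff=0.0000 vs cont=0.0000 → 0.0000 [wait]  node(3,3) S=189.7732 payoff=0.0000 vs cont=0.0000 → 0.0000 [wait]  ⇒ S*(3)=-
t_2: node(2,0) S=110.3303 payoff=0.0000 vs cont=3.3112 → 3.3112 [wait]  node(2,1) S=137.0600 payoff=0.0000 vs cont=0.4004 → 0.4004 [wait]  node(2,2) S=170.2655 payoff=0.0000 vs cont=0.0000 → 0.0000 [wait]  ⇒ S*(2)=-
t_1: node(1,0) S=122.9710 payoff=0.0000 vs cont=1.6195 → 1.6195 [wait]  node(1,1) S=152.7632 payoff=0.0000 vs cont=0.1688 → 0.1688 [wait]  ⇒ S*(1)=-
t_0: node(0,0) S=137.0600 payoff=0.0000 vs cont=0.7770 → 0.7770 [wait]  ⇒ S*(0)=-

price = 0.7770
boundary = - - - - 88.8134 79.6839
tree:
0.7770
1.6195 0.1688
3.3112 0.4004 0.0000
6.5969 0.9495 0.0000 0.0000
12.6666 2.2519 0.0000 0.0000 0.0000
21.7961 5.3408 0.0000 0.0000 0.0000 0.0000
29.9871 12.6666 0.0000 0.0000 0.0000 0.0000 0.0000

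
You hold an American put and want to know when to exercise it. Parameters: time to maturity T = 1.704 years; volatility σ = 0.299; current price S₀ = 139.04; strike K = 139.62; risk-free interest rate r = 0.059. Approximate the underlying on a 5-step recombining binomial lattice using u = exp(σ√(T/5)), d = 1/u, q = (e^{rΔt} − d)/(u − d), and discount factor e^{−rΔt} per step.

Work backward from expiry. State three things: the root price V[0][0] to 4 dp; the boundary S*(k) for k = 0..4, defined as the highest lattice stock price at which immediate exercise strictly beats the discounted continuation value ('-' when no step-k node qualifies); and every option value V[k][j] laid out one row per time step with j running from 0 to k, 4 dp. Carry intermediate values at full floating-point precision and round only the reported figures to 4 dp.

Δt=0.34080  u=1.19071  d=0.83983  q=0.51436  discount=0.98009
step 5 (expiry): payoffs max(K−S,0) = 81.5291 57.2591 22.8494 0.0000 0.0000 0.0000
step 4: (k=4,j=0): S=69.1695, (K−S)⁺=70.4505, hold=67.6712 ⇒ V=70.4505 exercise | (k=4,j=1): S=98.0680, (K−S)⁺=41.5520, hold=38.7727 ⇒ V=41.5520 exercise | (k=4,j=2): S=139.0400, (K−S)⁺=0.5800, hold=10.8757 ⇒ V=10.8757 continue | (k=4,j=3): S=197.1298, (K−S)⁺=0.0000, hold=0.0000 ⇒ V=0.0000 continue | (k=4,j=4): S=279.4892, (K−S)⁺=0.0000, hold=0.0000 ⇒ V=0.0000 continue  boundary S*=98.0680
step 3: (k=3,j=0): S=82.3609, (K−S)⁺=57.2591, hold=54.4798 ⇒ V=57.2591 exercise | (k=3,j=1): S=116.7706, (K−S)⁺=22.8494, hold=25.2604 ⇒ V=25.2604 continue | (k=3,j=2): S=165.5564, (K−S)⁺=0.0000, hold=5.1766 ⇒ V=5.1766 continue | (k=3,j=3): S=234.7246, (K−S)⁺=0.0000, hold=0.0000 ⇒ V=0.0000 continue  boundary S*=82.3609
step 2: (k=2,j=0): S=98.0680, (K−S)⁺=41.5520, hold=39.9881 ⇒ V=41.5520 exercise | (k=2,j=1): S=139.0400, (K−S)⁺=0.5800, hold=14.6329 ⇒ V=14.6329 continue | (k=2,j=2): S=197.1298, (K−S)⁺=0.0000, hold=2.4639 ⇒ V=2.4639 continue  boundary S*=98.0680
step 1: (k=1,j=0): S=116.7706, (K−S)⁺=22.8494, hold=27.1544 ⇒ V=27.1544 continue | (k=1,j=1): S=165.5564, (K−S)⁺=0.0000, hold=8.2070 ⇒ V=8.2070 continue  boundary S*=-
step 0: (k=0,j=0): S=139.0400, (K−S)⁺=0.5800, hold=17.0621 ⇒ V=17.0621 continue  boundary S*=-

price = 17.0621
boundary = - - 98.0680 82.3609 98.0680
tree:
17.0621
27.1544 8.2070
41.5520 14.6329 2.4639
57.2591 25.2604 5.1766 0.0000
70.4505 41.5520 10.8757 0.0000 0.0000
81.5291 57.2591 22.8494 0.0000 0.0000 0.0000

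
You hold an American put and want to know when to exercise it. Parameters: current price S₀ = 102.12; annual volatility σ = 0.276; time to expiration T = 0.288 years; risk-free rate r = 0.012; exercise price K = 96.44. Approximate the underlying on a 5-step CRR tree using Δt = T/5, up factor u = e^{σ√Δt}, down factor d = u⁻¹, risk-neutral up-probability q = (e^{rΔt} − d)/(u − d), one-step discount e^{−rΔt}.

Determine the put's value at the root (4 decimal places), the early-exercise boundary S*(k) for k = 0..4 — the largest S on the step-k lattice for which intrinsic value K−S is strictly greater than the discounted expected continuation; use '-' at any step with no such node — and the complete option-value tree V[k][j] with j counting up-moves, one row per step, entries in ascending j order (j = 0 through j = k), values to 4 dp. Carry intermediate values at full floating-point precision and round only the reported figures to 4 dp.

price = 3.2293
boundary = - - - 83.7159 89.4490
tree:
3.2293
5.2667 1.1019
8.3517 2.0460 0.1154
12.7241 3.7882 0.2259 0.0000
18.0898 6.9910 0.4421 0.0000 0.0000
23.1116 12.7241 0.8653 0.0000 0.0000 0.0000

params: Δt=0.05760 u=1.06848 d=0.93591 q=0.48866 e^(-rΔt)=0.99931
t_5 payoffs: 23.1116 12.7241 0.8653 0.0000 0.0000 0.0000
t_4: node(4,0) S=78.3502 payoff=18.0898 vs cont=18.0232 → 18.0898 [stop]  node(4,1) S=89.4490 payoff=6.9910 vs cont=6.9244 → 6.9910 [stop]  node(4,2) S=102.1200 payoff=0.0000 vs cont=0.4421 → 0.4421 [wait]  node(4,3) S=116.5859 payoff=0.0000 vs cont=0.0000 → 0.0000 [wait]  node(4,4) S=133.1010 payoff=0.0000 vs cont=0.0000 → 0.0000 [wait]  ⇒ S*(4)=89.4490
t_3: node(3,0) S=83.7159 payoff=12.7241 vs cont=12.6575 → 12.7241 [stop]  node(3,1) S=95.5747 payoff=0.8653 vs cont=3.7882 → 3.7882 [wait]  node(3,2) S=109.1135 payoff=0.0000 vs cont=0.2259 → 0.2259 [wait]  node(3,3) S=124.5701 payoff=0.0000 vs cont=0.0000 → 0.0000 [wait]  ⇒ S*(3)=83.7159
t_2: node(2,0) S=89.4490 payoff=6.9910 vs cont=8.3517 → 8.3517 [wait]  node(2,1) S=102.1200 payoff=0.0000 vs cont=2.0460 → 2.0460 [wait]  node(2,2) S=116.5859 payoff=0.0000 vs cont=0.1154 → 0.1154 [wait]  ⇒ S*(2)=-
t_1: node(1,0) S=95.5747 payoff=0.8653 vs cont=5.2667 → 5.2667 [wait]  node(1,1) S=109.1135 payoff=0.0000 vs cont=1.1019 → 1.1019 [wait]  ⇒ S*(1)=-
t_0: node(0,0) S=102.1200 payoff=0.0000 vs cont=3.2293 → 3.2293 [wait]  ⇒ S*(0)=-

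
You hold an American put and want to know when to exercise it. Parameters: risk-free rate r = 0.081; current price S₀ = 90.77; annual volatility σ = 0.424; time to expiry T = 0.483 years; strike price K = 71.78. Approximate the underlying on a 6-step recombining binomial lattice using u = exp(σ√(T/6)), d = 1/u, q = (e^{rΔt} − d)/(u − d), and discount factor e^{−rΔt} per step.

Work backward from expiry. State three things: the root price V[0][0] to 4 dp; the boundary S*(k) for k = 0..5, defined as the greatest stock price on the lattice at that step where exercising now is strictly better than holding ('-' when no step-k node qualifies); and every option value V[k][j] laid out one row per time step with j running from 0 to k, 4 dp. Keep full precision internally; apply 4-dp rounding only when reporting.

params: Δt=0.08050 u=1.12783 d=0.88665 q=0.49709 e^(-rΔt)=0.99350
t_6 payoffs: 27.6768 15.6803 0.4205 0.0000 0.0000 0.0000 0.0000
t_5: node(5,0) S=49.7411 payoff=22.0389 vs cont=21.5724 → 22.0389 [stop]  node(5,1) S=63.2712 payoff=8.5088 vs cont=8.0423 → 8.5088 [stop]  node(5,2) S=80.4817 payoff=0.0000 vs cont=0.2101 → 0.2101 [wait]  node(5,3) S=102.3735 payoff=0.0000 vs cont=0.0000 → 0.0000 [wait]  node(5,4) S=130.2203 payoff=0.0000 vs cont=0.0000 → 0.0000 [wait]  node(5,5) S=165.6416 payoff=0.0000 vs cont=0.0000 → 0.0000 [wait]  ⇒ S*(5)=63.2712
t_4: node(4,0) S=56.0997 payoff=15.6803 vs cont=15.2138 → 15.6803 [stop]  node(4,1) S=71.3595 payoff=0.4205 vs cont=4.3552 → 4.3552 [wait]  node(4,2) S=90.7700 payoff=0.0000 vs cont=0.1050 → 0.1050 [wait]  node(4,3) S=115.4604 payoff=0.0000 vs cont=0.0000 → 0.0000 [wait]  node(4,4) S=146.8669 payoff=0.0000 vs cont=0.0000 → 0.0000 [wait]  ⇒ S*(4)=56.0997
t_3: node(3,0) S=63.2712 payoff=8.5088 vs cont=9.9854 → 9.9854 [wait]  node(3,1) S=80.4817 payoff=0.0000 vs cont=2.2279 → 2.2279 [wait]  node(3,2) S=102.3735 payoff=0.0000 vs cont=0.0525 → 0.0525 [wait]  node(3,3) S=130.2203 payoff=0.0000 vs cont=0.0000 → 0.0000 [wait]  ⇒ S*(3)=-
t_2: node(2,0) S=71.3595 payoff=0.4205 vs cont=6.0894 → 6.0894 [wait]  node(2,1) S=90.7700 payoff=0.0000 vs cont=1.1391 → 1.1391 [wait]  node(2,2) S=115.4604 payoff=0.0000 vs cont=0.0262 → 0.0262 [wait]  ⇒ S*(2)=-
t_1: node(1,0) S=80.4817 payoff=0.0000 vs cont=3.6051 → 3.6051 [wait]  node(1,1) S=102.3735 payoff=0.0000 vs cont=0.5821 → 0.5821 [wait]  ⇒ S*(1)=-
t_0: node(0,0) S=90.7700 payoff=0.0000 vs cont=2.0887 → 2.0887 [wait]  ⇒ S*(0)=-

price = 2.0887
boundary = - - - - 56.0997 63.2712
tree:
2.0887
3.6051 0.5821
6.0894 1.1391 0.0262
9.9854 2.2279 0.0525 0.0000
15.6803 4.3552 0.1050 0.0000 0.0000
22.0389 8.5088 0.2101 0.0000 0.0000 0.0000
27.6768 15.6803 0.4205 0.0000 0.0000 0.0000 0.0000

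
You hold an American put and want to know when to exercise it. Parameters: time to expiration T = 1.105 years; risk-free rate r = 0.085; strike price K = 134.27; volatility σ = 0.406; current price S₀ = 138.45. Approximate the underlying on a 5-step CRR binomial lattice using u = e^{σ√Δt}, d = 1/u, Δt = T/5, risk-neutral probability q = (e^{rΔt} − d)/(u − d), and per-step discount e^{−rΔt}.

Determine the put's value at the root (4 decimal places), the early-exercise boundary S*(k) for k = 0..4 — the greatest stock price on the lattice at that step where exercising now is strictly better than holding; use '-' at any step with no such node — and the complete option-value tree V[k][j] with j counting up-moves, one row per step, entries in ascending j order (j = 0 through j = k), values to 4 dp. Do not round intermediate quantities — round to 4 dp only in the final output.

Δt=0.22100, u=1.21029, d=0.82625, q=0.50180, disc=e^(-rΔt)=0.98139
k=5 terminal: V=max(K-S,0) → 80.9563 56.1755 19.8763 0.0000 0.0000 0.0000
k=4: j=0 S=64.5252 intr=69.7448 cont=67.2460 V=69.7448[EX]; j=1 S=94.5173 intr=39.7527 cont=37.2540 V=39.7527[EX]; j=2 S=138.4500 intr=0.0000 cont=9.7180 V=9.7180[hold]; j=3 S=202.8031 intr=0.0000 cont=0.0000 V=0.0000[hold]; j=4 S=297.0683 intr=0.0000 cont=0.0000 V=0.0000[hold]  S*(4)=94.5173
k=3: j=0 S=78.0945 intr=56.1755 cont=53.6768 V=56.1755[EX]; j=1 S=114.3937 intr=19.8763 cont=24.2219 V=24.2219[hold]; j=2 S=167.5652 intr=0.0000 cont=4.7514 V=4.7514[hold]; j=3 S=245.4514 intr=0.0000 cont=0.0000 V=0.0000[hold]  S*(3)=78.0945
k=2: j=0 S=94.5173 intr=39.7527 cont=39.3940 V=39.7527[EX]; j=1 S=138.4500 intr=0.0000 cont=14.1826 V=14.1826[hold]; j=2 S=202.8031 intr=0.0000 cont=2.3231 V=2.3231[hold]  S*(2)=94.5173
k=1: j=0 S=114.3937 intr=19.8763 cont=26.4205 V=26.4205[hold]; j=1 S=167.5652 intr=0.0000 cont=8.0782 V=8.0782[hold]  S*(1)=-
k=0: j=0 S=138.4500 intr=0.0000 cont=16.8959 V=16.8959[hold]  S*(0)=-

price = 16.8959
boundary = - - 94.5173 78.0945 94.5173
tree:
16.8959
26.4205 8.0782
39.7527 14.1826 2.3231
56.1755 24.2219 4.7514 0.0000
69.7448 39.7527 9.7180 0.0000 0.0000
80.9563 56.1755 19.8763 0.0000 0.0000 0.0000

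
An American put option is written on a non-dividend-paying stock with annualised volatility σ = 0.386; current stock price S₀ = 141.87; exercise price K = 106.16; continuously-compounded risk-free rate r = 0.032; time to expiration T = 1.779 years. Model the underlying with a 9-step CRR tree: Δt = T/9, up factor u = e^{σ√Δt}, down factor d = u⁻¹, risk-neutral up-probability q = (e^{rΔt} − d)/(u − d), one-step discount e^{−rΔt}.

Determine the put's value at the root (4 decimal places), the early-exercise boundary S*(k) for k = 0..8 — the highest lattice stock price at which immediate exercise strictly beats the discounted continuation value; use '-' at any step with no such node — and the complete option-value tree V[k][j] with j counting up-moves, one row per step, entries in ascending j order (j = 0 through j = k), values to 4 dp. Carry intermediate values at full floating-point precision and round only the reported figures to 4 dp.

Δt=0.19767  u=1.18722  d=0.84230  q=0.47560  discount=0.99369
step 9 (expiry): payoffs max(K−S,0) = 75.8832 63.4852 46.0102 21.3793 0.0000 0.0000 0.0000 0.0000 0.0000 0.0000
step 8: (k=8,j=0): S=35.9452, (K−S)⁺=70.2148, hold=69.5454 ⇒ V=70.2148 exercise | (k=8,j=1): S=50.6644, (K−S)⁺=55.4956, hold=54.8262 ⇒ V=55.4956 exercise | (k=8,j=2): S=71.4111, (K−S)⁺=34.7489, hold=34.0795 ⇒ V=34.7489 exercise | (k=8,j=3): S=100.6533, (K−S)⁺=5.5067, hold=11.1407 ⇒ V=11.1407 continue | (k=8,j=4): S=141.8700, (K−S)⁺=0.0000, hold=0.0000 ⇒ V=0.0000 continue | (k=8,j=5): S=199.9646, (K−S)⁺=0.0000, hold=0.0000 ⇒ V=0.0000 continue | (k=8,j=6): S=281.8484, (K−S)⁺=0.0000, hold=0.0000 ⇒ V=0.0000 continue | (k=8,j=7): S=397.2629, (K−S)⁺=0.0000, hold=0.0000 ⇒ V=0.0000 continue | (k=8,j=8): S=559.9387, (K−S)⁺=0.0000, hold=0.0000 ⇒ V=0.0000 continue  boundary S*=71.4111
step 7: (k=7,j=0): S=42.6748, (K−S)⁺=63.4852, hold=62.8158 ⇒ V=63.4852 exercise | (k=7,j=1): S=60.1498, (K−S)⁺=46.0102, hold=45.3408 ⇒ V=46.0102 exercise | (k=7,j=2): S=84.7807, (K−S)⁺=21.3793, hold=23.3726 ⇒ V=23.3726 continue | (k=7,j=3): S=119.4976, (K−S)⁺=0.0000, hold=5.8053 ⇒ V=5.8053 continue | (k=7,j=4): S=168.4309, (K−S)⁺=0.0000, hold=0.0000 ⇒ V=0.0000 continue | (k=7,j=5): S=237.4020, (K−S)⁺=0.0000, hold=0.0000 ⇒ V=0.0000 continue | (k=7,j=6): S=334.6160, (K−S)⁺=0.0000, hold=0.0000 ⇒ V=0.0000 continue | (k=7,j=7): S=471.6385, (K−S)⁺=0.0000, hold=0.0000 ⇒ V=0.0000 continue  boundary S*=60.1498
step 6: (k=6,j=0): S=50.6644, (K−S)⁺=55.4956, hold=54.8262 ⇒ V=55.4956 exercise | (k=6,j=1): S=71.4111, (K−S)⁺=34.7489, hold=35.0215 ⇒ V=35.0215 continue | (k=6,j=2): S=100.6533, (K−S)⁺=5.5067, hold=14.9229 ⇒ V=14.9229 continue | (k=6,j=3): S=141.8700, (K−S)⁺=0.0000, hold=3.0251 ⇒ V=3.0251 continue | (k=6,j=4): S=199.9646, (K−S)⁺=0.0000, hold=0.0000 ⇒ V=0.0000 continue | (k=6,j=5): S=281.8484, (K−S)⁺=0.0000, hold=0.0000 ⇒ V=0.0000 continue | (k=6,j=6): S=397.2629, (K−S)⁺=0.0000, hold=0.0000 ⇒ V=0.0000 continue  boundary S*=50.6644
step 5: (k=5,j=0): S=60.1498, (K−S)⁺=46.0102, hold=45.4696 ⇒ V=46.0102 exercise | (k=5,j=1): S=84.7807, (K−S)⁺=21.3793, hold=25.3021 ⇒ V=25.3021 continue | (k=5,j=2): S=119.4976, (K−S)⁺=0.0000, hold=9.2059 ⇒ V=9.2059 continue | (k=5,j=3): S=168.4309, (K−S)⁺=0.0000, hold=1.5764 ⇒ V=1.5764 continue | (k=5,j=4): S=237.4020, (K−S)⁺=0.0000, hold=0.0000 ⇒ V=0.0000 continue | (k=5,j=5): S=334.6160, (K−S)⁺=0.0000, hold=0.0000 ⇒ V=0.0000 continue  boundary S*=60.1498
step 4: (k=4,j=0): S=71.4111, (K−S)⁺=34.7489, hold=35.9335 ⇒ V=35.9335 continue | (k=4,j=1): S=100.6533, (K−S)⁺=5.5067, hold=17.5355 ⇒ V=17.5355 continue | (k=4,j=2): S=141.8700, (K−S)⁺=0.0000, hold=5.5422 ⇒ V=5.5422 continue | (k=4,j=3): S=199.9646, (K−S)⁺=0.0000, hold=0.8214 ⇒ V=0.8214 continue | (k=4,j=4): S=281.8484, (K−S)⁺=0.0000, hold=0.0000 ⇒ V=0.0000 continue  boundary S*=-
step 3: (k=3,j=0): S=84.7807, (K−S)⁺=21.3793, hold=27.0120 ⇒ V=27.0120 continue | (k=3,j=1): S=119.4976, (K−S)⁺=0.0000, hold=11.7569 ⇒ V=11.7569 continue | (k=3,j=2): S=168.4309, (K−S)⁺=0.0000, hold=3.2762 ⇒ V=3.2762 continue | (k=3,j=3): S=237.4020, (K−S)⁺=0.0000, hold=0.4281 ⇒ V=0.4281 continue  boundary S*=-
step 2: (k=2,j=0): S=100.6533, (K−S)⁺=5.5067, hold=19.6322 ⇒ V=19.6322 continue | (k=2,j=1): S=141.8700, (K−S)⁺=0.0000, hold=7.6748 ⇒ V=7.6748 continue | (k=2,j=2): S=199.9646, (K−S)⁺=0.0000, hold=1.9095 ⇒ V=1.9095 continue  boundary S*=-
step 1: (k=1,j=0): S=119.4976, (K−S)⁺=0.0000, hold=13.8573 ⇒ V=13.8573 continue | (k=1,j=1): S=168.4309, (K−S)⁺=0.0000, hold=4.9017 ⇒ V=4.9017 continue  boundary S*=-
step 0: (k=0,j=0): S=141.8700, (K−S)⁺=0.0000, hold=9.5376 ⇒ V=9.5376 continue  boundary S*=-

price = 9.5376
boundary = - - - - - 60.1498 50.6644 60.1498 71.4111
tree:
9.5376
13.8573 4.9017
19.6322 7.6748 1.9095
27.0120 11.7569 3.2762 0.4281
35.9335 17.5355 5.5422 0.8214 0.0000
46.0102 25.3021 9.2059 1.5764 0.0000 0.0000
55.4956 35.0215 14.9229 3.0251 0.0000 0.0000 0.0000
63.4852 46.0102 23.3726 5.8053 0.0000 0.0000 0.0000 0.0000
70.2148 55.4956 34.7489 11.1407 0.0000 0.0000 0.0000 0.0000 0.0000
75.8832 63.4852 46.0102 21.3793 0.0000 0.0000 0.0000 0.0000 0.0000 0.0000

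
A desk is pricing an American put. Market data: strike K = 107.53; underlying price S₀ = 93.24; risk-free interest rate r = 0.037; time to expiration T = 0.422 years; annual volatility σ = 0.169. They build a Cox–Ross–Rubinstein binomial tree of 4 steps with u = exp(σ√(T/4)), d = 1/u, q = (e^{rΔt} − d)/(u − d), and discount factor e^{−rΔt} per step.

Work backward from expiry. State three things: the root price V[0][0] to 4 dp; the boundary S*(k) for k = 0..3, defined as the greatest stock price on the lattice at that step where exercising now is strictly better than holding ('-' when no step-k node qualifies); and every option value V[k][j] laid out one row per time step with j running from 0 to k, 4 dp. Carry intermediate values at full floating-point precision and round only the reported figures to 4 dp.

params: Δt=0.10550 u=1.05643 d=0.94659 q=0.52189 e^(-rΔt)=0.99610
t_4 payoffs: 32.6710 23.9845 14.2900 3.4706 0.0000
t_3: node(3,0) S=79.0831 payoff=28.4469 vs cont=28.0280 → 28.4469 [stop]  node(3,1) S=88.2598 payoff=19.2702 vs cont=18.8513 → 19.2702 [stop]  node(3,2) S=98.5013 payoff=9.0287 vs cont=8.6098 → 9.0287 [stop]  node(3,3) S=109.9312 payoff=0.0000 vs cont=1.6529 → 1.6529 [wait]  ⇒ S*(3)=98.5013
t_2: node(2,0) S=83.5455 payoff=23.9845 vs cont=23.5655 → 23.9845 [stop]  node(2,1) S=93.2400 payoff=14.2900 vs cont=13.8711 → 14.2900 [stop]  node(2,2) S=104.0594 payoff=3.4706 vs cont=5.1592 → 5.1592 [wait]  ⇒ S*(2)=93.2400
t_1: node(1,0) S=88.2598 payoff=19.2702 vs cont=18.8513 → 19.2702 [stop]  node(1,1) S=98.5013 payoff=9.0287 vs cont=9.4876 → 9.4876 [wait]  ⇒ S*(1)=88.2598
t_0: node(0,0) S=93.2400 payoff=14.2900 vs cont=14.1096 → 14.2900 [stop]  ⇒ S*(0)=93.2400

price = 14.2900
boundary = 93.2400 88.2598 93.2400 98.5013
tree:
14.2900
19.2702 9.4876
23.9845 14.2900 5.1592
28.4469 19.2702 9.0287 1.6529
32.6710 23.9845 14.2900 3.4706 0.0000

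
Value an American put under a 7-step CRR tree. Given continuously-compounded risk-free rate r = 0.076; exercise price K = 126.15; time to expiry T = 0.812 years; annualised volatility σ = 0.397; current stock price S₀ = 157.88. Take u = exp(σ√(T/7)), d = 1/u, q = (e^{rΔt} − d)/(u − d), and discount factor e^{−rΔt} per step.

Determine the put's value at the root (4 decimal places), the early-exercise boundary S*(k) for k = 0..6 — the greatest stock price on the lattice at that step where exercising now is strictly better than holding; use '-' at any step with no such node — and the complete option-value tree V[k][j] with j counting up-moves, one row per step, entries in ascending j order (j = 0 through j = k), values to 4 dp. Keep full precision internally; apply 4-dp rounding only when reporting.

price = 6.2950
boundary = - - - - 91.9258 80.2999 91.9258
tree:
6.2950
10.0867 2.5983
15.7258 4.6015 0.6324
23.6988 7.9966 1.2731 0.0000
34.2242 13.5473 2.5631 0.0000 0.0000
45.8501 22.1368 5.1602 0.0000 0.0000 0.0000
56.0056 34.2242 10.3887 0.0000 0.0000 0.0000 0.0000
64.8768 45.8501 20.9151 0.0000 0.0000 0.0000 0.0000 0.0000

Δt=0.11600, u=1.14478, d=0.87353, q=0.49889, disc=e^(-rΔt)=0.99122
k=7 terminal: V=max(K-S,0) → 64.8768 45.8501 20.9151 0.0000 0.0000 0.0000 0.0000 0.0000
k=6: j=0 S=70.1444 intr=56.0056 cont=54.8984 V=56.0056[EX]; j=1 S=91.9258 intr=34.2242 cont=33.1169 V=34.2242[EX]; j=2 S=120.4709 intr=5.6791 cont=10.3887 V=10.3887[hold]; j=3 S=157.8800 intr=0.0000 cont=0.0000 V=0.0000[hold]; j=4 S=206.9054 intr=0.0000 cont=0.0000 V=0.0000[hold]; j=5 S=271.1544 intr=0.0000 cont=0.0000 V=0.0000[hold]; j=6 S=355.3543 intr=0.0000 cont=0.0000 V=0.0000[hold]  S*(6)=91.9258
k=5: j=0 S=80.2999 intr=45.8501 cont=44.7428 V=45.8501[EX]; j=1 S=105.2349 intr=20.9151 cont=22.1368 V=22.1368[hold]; j=2 S=137.9128 intr=0.0000 cont=5.1602 V=5.1602[hold]; j=3 S=180.7380 intr=0.0000 cont=0.0000 V=0.0000[hold]; j=4 S=236.8614 intr=0.0000 cont=0.0000 V=0.0000[hold]; j=5 S=310.4124 intr=0.0000 cont=0.0000 V=0.0000[hold]  S*(5)=80.2999
k=4: j=0 S=91.9258 intr=34.2242 cont=33.7211 V=34.2242[EX]; j=1 S=120.4709 intr=5.6791 cont=13.5473 V=13.5473[hold]; j=2 S=157.8800 intr=0.0000 cont=2.5631 V=2.5631[hold]; j=3 S=206.9054 intr=0.0000 cont=0.0000 V=0.0000[hold]; j=4 S=271.1544 intr=0.0000 cont=0.0000 V=0.0000[hold]  S*(4)=91.9258
k=3: j=0 S=105.2349 intr=20.9151 cont=23.6988 V=23.6988[hold]; j=1 S=137.9128 intr=0.0000 cont=7.9966 V=7.9966[hold]; j=2 S=180.7380 intr=0.0000 cont=1.2731 V=1.2731[hold]; j=3 S=236.8614 intr=0.0000 cont=0.0000 V=0.0000[hold]  S*(3)=-
k=2: j=0 S=120.4709 intr=5.6791 cont=15.7258 V=15.7258[hold]; j=1 S=157.8800 intr=0.0000 cont=4.6015 V=4.6015[hold]; j=2 S=206.9054 intr=0.0000 cont=0.6324 V=0.6324[hold]  S*(2)=-
k=1: j=0 S=137.9128 intr=0.0000 cont=10.0867 V=10.0867[hold]; j=1 S=180.7380 intr=0.0000 cont=2.5983 V=2.5983[hold]  S*(1)=-
k=0: j=0 S=157.8800 intr=0.0000 cont=6.2950 V=6.2950[hold]  S*(0)=-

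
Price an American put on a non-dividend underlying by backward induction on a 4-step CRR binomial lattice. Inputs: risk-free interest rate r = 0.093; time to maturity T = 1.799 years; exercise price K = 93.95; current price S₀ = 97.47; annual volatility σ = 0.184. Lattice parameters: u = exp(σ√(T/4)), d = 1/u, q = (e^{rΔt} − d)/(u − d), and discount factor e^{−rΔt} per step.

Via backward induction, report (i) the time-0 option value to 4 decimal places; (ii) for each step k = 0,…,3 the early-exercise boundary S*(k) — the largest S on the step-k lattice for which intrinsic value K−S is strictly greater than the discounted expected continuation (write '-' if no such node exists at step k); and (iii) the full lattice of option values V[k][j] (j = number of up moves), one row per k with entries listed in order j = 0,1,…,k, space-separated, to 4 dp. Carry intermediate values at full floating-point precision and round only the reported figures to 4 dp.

price = 3.2437
boundary = - 86.1550 76.1535 86.1550
tree:
3.2437
7.7950 0.9198
17.7965 2.6776 0.0000
26.6369 7.7950 0.0000 0.0000
34.4511 17.7965 0.0000 0.0000 0.0000

params: Δt=0.44975 u=1.13133 d=0.88391 q=0.64183 e^(-rΔt)=0.95904
t_4 payoffs: 34.4511 17.7965 0.0000 0.0000 0.0000
t_3: node(3,0) S=67.3131 payoff=26.6369 vs cont=22.7883 → 26.6369 [stop]  node(3,1) S=86.1550 payoff=7.7950 vs cont=6.1131 → 7.7950 [stop]  node(3,2) S=110.2710 payoff=0.0000 vs cont=0.0000 → 0.0000 [wait]  node(3,3) S=141.1375 payoff=0.0000 vs cont=0.0000 → 0.0000 [wait]  ⇒ S*(3)=86.1550
t_2: node(2,0) S=76.1535 payoff=17.7965 vs cont=13.9479 → 17.7965 [stop]  node(2,1) S=97.4700 payoff=0.0000 vs cont=2.6776 → 2.6776 [wait]  node(2,2) S=124.7533 payoff=0.0000 vs cont=0.0000 → 0.0000 [wait]  ⇒ S*(2)=76.1535
t_1: node(1,0) S=86.1550 payoff=7.7950 vs cont=7.7613 → 7.7950 [stop]  node(1,1) S=110.2710 payoff=0.0000 vs cont=0.9198 → 0.9198 [wait]  ⇒ S*(1)=86.1550
t_0: node(0,0) S=97.4700 payoff=0.0000 vs cont=3.2437 → 3.2437 [wait]  ⇒ S*(0)=-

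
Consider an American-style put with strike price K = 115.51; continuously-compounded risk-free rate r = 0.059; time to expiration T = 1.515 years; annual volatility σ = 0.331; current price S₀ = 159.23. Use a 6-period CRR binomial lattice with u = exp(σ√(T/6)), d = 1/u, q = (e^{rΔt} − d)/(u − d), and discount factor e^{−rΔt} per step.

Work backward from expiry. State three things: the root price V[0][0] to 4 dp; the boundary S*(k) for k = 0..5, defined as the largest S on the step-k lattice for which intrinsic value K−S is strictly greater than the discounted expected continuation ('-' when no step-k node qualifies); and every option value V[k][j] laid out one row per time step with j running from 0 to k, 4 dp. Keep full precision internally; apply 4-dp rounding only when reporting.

params: Δt=0.25250 u=1.18096 d=0.84677 q=0.50343 e^(-rΔt)=0.98521
t_6 payoffs: 56.8125 33.6469 1.3388 0.0000 0.0000 0.0000 0.0000
t_5: node(5,0) S=69.3192 payoff=46.1908 vs cont=44.4827 → 46.1908 [stop]  node(5,1) S=96.6768 payoff=18.8332 vs cont=17.1252 → 18.8332 [stop]  node(5,2) S=134.8313 payoff=0.0000 vs cont=0.6550 → 0.6550 [wait]  node(5,3) S=188.0438 payoff=0.0000 vs cont=0.0000 → 0.0000 [wait]  node(5,4) S=262.2573 payoff=0.0000 vs cont=0.0000 → 0.0000 [wait]  node(5,5) S=365.7598 payoff=0.0000 vs cont=0.0000 → 0.0000 [wait]  ⇒ S*(5)=96.6768
t_4: node(4,0) S=81.8631 payoff=33.6469 vs cont=31.9389 → 33.6469 [stop]  node(4,1) S=114.1712 payoff=1.3388 vs cont=9.5387 → 9.5387 [wait]  node(4,2) S=159.2300 payoff=0.0000 vs cont=0.3204 → 0.3204 [wait]  node(4,3) S=222.0718 payoff=0.0000 vs cont=0.0000 → 0.0000 [wait]  node(4,4) S=309.7147 payoff=0.0000 vs cont=0.0000 → 0.0000 [wait]  ⇒ S*(4)=81.8631
t_3: node(3,0) S=96.6768 payoff=18.8332 vs cont=21.1921 → 21.1921 [wait]  node(3,1) S=134.8313 payoff=0.0000 vs cont=4.8255 → 4.8255 [wait]  node(3,2) S=188.0438 payoff=0.0000 vs cont=0.1568 → 0.1568 [wait]  node(3,3) S=262.2573 payoff=0.0000 vs cont=0.0000 → 0.0000 [wait]  ⇒ S*(3)=-
t_2: node(2,0) S=114.1712 payoff=1.3388 vs cont=12.7612 → 12.7612 [wait]  node(2,1) S=159.2300 payoff=0.0000 vs cont=2.4386 → 2.4386 [wait]  node(2,2) S=222.0718 payoff=0.0000 vs cont=0.0767 → 0.0767 [wait]  ⇒ S*(2)=-
t_1: node(1,0) S=134.8313 payoff=0.0000 vs cont=7.4527 → 7.4527 [wait]  node(1,1) S=188.0438 payoff=0.0000 vs cont=1.2311 → 1.2311 [wait]  ⇒ S*(1)=-
t_0: node(0,0) S=159.2300 payoff=0.0000 vs cont=4.2567 → 4.2567 [wait]  ⇒ S*(0)=-

price = 4.2567
boundary = - - - - 81.8631 96.6768
tree:
4.2567
7.4527 1.2311
12.7612 2.4386 0.0767
21.1921 4.8255 0.1568 0.0000
33.6469 9.5387 0.3204 0.0000 0.0000
46.1908 18.8332 0.6550 0.0000 0.0000 0.0000
56.8125 33.6469 1.3388 0.0000 0.0000 0.0000 0.0000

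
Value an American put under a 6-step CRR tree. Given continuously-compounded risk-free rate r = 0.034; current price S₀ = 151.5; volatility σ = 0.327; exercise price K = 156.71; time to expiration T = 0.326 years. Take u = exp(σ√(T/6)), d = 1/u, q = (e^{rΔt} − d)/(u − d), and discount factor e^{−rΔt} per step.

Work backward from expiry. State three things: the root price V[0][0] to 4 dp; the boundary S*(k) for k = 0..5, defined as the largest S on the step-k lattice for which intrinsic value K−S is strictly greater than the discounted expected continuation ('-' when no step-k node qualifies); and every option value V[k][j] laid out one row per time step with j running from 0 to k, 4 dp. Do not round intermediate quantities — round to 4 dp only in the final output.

params: Δt=0.05433 u=1.07920 d=0.92661 q=0.49307 e^(-rΔt)=0.99815
t_6 payoffs: 60.8151 45.0233 26.6311 5.2100 0.0000 0.0000 0.0000
t_5: node(5,0) S=103.4900 payoff=53.2200 vs cont=52.9308 → 53.2200 [stop]  node(5,1) S=120.5325 payoff=36.1775 vs cont=35.8883 → 36.1775 [stop]  node(5,2) S=140.3815 payoff=16.3285 vs cont=16.0393 → 16.3285 [stop]  node(5,3) S=163.4991 payoff=0.0000 vs cont=2.6362 → 2.6362 [wait]  node(5,4) S=190.4238 payoff=0.0000 vs cont=0.0000 → 0.0000 [wait]  node(5,5) S=221.7823 payoff=0.0000 vs cont=0.0000 → 0.0000 [wait]  ⇒ S*(5)=140.3815
t_4: node(4,0) S=111.6867 payoff=45.0233 vs cont=44.7341 → 45.0233 [stop]  node(4,1) S=130.0789 payoff=26.6311 vs cont=26.3418 → 26.6311 [stop]  node(4,2) S=151.5000 payoff=5.2100 vs cont=9.5596 → 9.5596 [wait]  node(4,3) S=176.4486 payoff=0.0000 vs cont=1.3339 → 1.3339 [wait]  node(4,4) S=205.5058 payoff=0.0000 vs cont=0.0000 → 0.0000 [wait]  ⇒ S*(4)=130.0789
t_3: node(3,0) S=120.5325 payoff=36.1775 vs cont=35.8883 → 36.1775 [stop]  node(3,1) S=140.3815 payoff=16.3285 vs cont=18.1800 → 18.1800 [wait]  node(3,2) S=163.4991 payoff=0.0000 vs cont=5.4936 → 5.4936 [wait]  node(3,3) S=190.4238 payoff=0.0000 vs cont=0.6750 → 0.6750 [wait]  ⇒ S*(3)=120.5325
t_2: node(2,0) S=130.0789 payoff=26.6311 vs cont=27.2531 → 27.2531 [wait]  node(2,1) S=151.5000 payoff=5.2100 vs cont=11.9027 → 11.9027 [wait]  node(2,2) S=176.4486 payoff=0.0000 vs cont=3.1119 → 3.1119 [wait]  ⇒ S*(2)=-
t_1: node(1,0) S=140.3815 payoff=16.3285 vs cont=19.6479 → 19.6479 [wait]  node(1,1) S=163.4991 payoff=0.0000 vs cont=7.5542 → 7.5542 [wait]  ⇒ S*(1)=-
t_0: node(0,0) S=151.5000 payoff=5.2100 vs cont=13.6596 → 13.6596 [wait]  ⇒ S*(0)=-

price = 13.6596
boundary = - - - 120.5325 130.0789 140.3815
tree:
13.6596
19.6479 7.5542
27.2531 11.9027 3.1119
36.1775 18.1800 5.4936 0.6750
45.0233 26.6311 9.5596 1.3339 0.0000
53.2200 36.1775 16.3285 2.6362 0.0000 0.0000
60.8151 45.0233 26.6311 5.2100 0.0000 0.0000 0.0000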